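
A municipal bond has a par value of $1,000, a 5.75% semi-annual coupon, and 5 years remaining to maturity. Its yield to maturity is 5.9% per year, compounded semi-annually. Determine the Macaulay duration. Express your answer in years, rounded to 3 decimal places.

Periodic yield y = 0.0295. Discount each cash flow and weight by its period:
  t   CF        PV=CF/(1+0.0295)^t    t·PV
  1        28.75        27.9262        27.9262
  2        28.75        27.1260        54.2519
  3        28.75        26.3487        79.0460
  4        28.75        25.5937       102.3747
  5        28.75        24.8603       124.3014
  6        28.75        24.1479       144.8875
  7        28.75        23.4560       164.1918
  8        28.75        22.7838       182.2708
  9        28.75        22.1310       199.1788
  10    1,028.75       769.2125     7,692.1251
  Σ                    993.5860     8,770.5542
Price P = Σ PV = 993.5860.
Macaulay duration = Σ(t·PV) / P = 8,770.5542 / 993.5860 = 8.82717 half-year periods.
In years: 8.82717 / 2 = 4.41359 years.

4.414 years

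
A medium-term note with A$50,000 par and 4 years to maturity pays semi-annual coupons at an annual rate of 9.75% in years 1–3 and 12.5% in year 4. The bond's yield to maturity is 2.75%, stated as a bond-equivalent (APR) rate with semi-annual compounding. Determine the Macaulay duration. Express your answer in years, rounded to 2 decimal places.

Periodic yield y = 0.01375. Discount each cash flow and weight by its period:
  t   CF        PV=CF/(1+0.01375)^t    t·PV
  1     2,437.50     2,404.4390     2,404.4390
  2     2,437.50     2,371.8264     4,743.6527
  3     2,437.50     2,339.6561     7,018.9682
  4     2,437.50     2,307.9222     9,231.6886
  5     2,437.50     2,276.6186    11,383.0932
  6     2,437.50     2,245.7397    13,474.4383
  7     3,125.00     2,840.1021    19,880.7146
  8    53,125.00    47,626.8661   381,014.9287
  Σ                 64,413.1701   449,151.9234
Price P = Σ PV = 64,413.1701.
Macaulay duration = Σ(t·PV) / P = 449,151.9234 / 64,413.1701 = 6.97298 half-year periods.
In years: 6.97298 / 2 = 3.48649 years.

3.49 years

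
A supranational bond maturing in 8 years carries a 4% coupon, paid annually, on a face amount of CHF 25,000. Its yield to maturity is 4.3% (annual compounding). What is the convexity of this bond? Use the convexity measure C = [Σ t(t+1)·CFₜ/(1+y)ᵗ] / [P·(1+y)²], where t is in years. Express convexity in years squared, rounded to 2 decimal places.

With y = 0.043:
  t   CF        PV=CF/(1+0.043)^t    t·PV        t(t+1)·PV
  1     1,000.00       958.7728       958.7728       1,917.5455
  2     1,000.00       919.2452     1,838.4905       5,515.4714
  3     1,000.00       881.3473     2,644.0419      10,576.1675
  4     1,000.00       845.0118     3,380.0471      16,900.2357
  5     1,000.00       810.1743     4,050.8715      24,305.2287
  6     1,000.00       776.7731     4,660.6383      32,624.4681
  7     1,000.00       744.7488     5,213.2419      41,705.9356
  8    26,000.00    18,565.1679   148,521.3430   1,336,692.0866
  Σ                 24,501.2411   171,267.4469   1,470,237.1392
P = 24,501.2411.
Convexity = Σ t(t+1)·PV / [P·(1+y)²] = 1,470,237.1392 / (24,501.2411 × 1.087849) = 55.16082.

55.16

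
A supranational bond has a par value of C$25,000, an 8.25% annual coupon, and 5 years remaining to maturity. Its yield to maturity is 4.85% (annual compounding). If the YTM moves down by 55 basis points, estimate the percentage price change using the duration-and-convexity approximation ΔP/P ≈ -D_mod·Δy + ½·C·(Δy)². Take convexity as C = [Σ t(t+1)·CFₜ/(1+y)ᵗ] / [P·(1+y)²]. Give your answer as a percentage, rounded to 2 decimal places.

+2.31%

With y = 0.0485:
  t   CF        PV=CF/(1+0.0485)^t    t·PV        t(t+1)·PV
  1     2,062.50     1,967.0959     1,967.0959       3,934.1917
  2     2,062.50     1,876.1048     3,752.2095      11,256.6286
  3     2,062.50     1,789.3226     5,367.9679      21,471.8715
  4     2,062.50     1,706.5547     6,826.2189      34,131.0944
  5    27,062.50    21,356.2866   106,781.4328     640,688.5969
  Σ                 28,695.3645   124,694.9250     711,482.3831
P = 28,695.3645; D_Mac = 4.34547 yrs; D_mod = 4.14447 yrs; C = 22.55358.
Duration effect: -4.14447 × (-0.0055) = +0.022795
Convexity effect: 0.5 × 22.55358 × (-0.0055)² = +0.0003411
ΔP/P ≈ +0.022795 + 0.0003411 = +0.023136 = +2.3136%.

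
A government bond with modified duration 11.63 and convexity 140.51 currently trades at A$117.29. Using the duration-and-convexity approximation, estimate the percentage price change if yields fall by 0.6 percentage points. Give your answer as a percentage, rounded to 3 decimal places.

+7.231%

Duration effect: -D_mod·Δy = -11.63 × (-0.006) = +0.069780
Convexity effect: ½·C·(Δy)² = 0.5 × 140.51 × (-0.006)² = +0.00252918
ΔP/P ≈ +0.069780 + 0.00252918 = +0.07230918
= +7.230918%.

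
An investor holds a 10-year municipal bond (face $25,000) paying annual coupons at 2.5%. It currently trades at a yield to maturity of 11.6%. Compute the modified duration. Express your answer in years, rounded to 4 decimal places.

Periodic yield y = 0.116. First find Macaulay duration:
  t   CF        PV=CF/(1+0.116)^t    t·PV
  1       625.00       560.0358       560.0358
  2       625.00       501.8242     1,003.6485
  3       625.00       449.6633     1,348.9899
  4       625.00       402.9241     1,611.6964
  5       625.00       361.0431     1,805.2155
  6       625.00       323.5153     1,941.0919
  7       625.00       289.8883     2,029.2179
  8       625.00       259.7565     2,078.0522
  9       625.00       232.7567     2,094.8107
  10   25,625.00     8,551.0989    85,510.9887
  Σ                 11,932.5063    99,983.7475
P = 11,932.5063; Macaulay duration = 99,983.7475 / 11,932.5063 = 8.37911 years.
Modified duration = D_Mac / (1 + y) = 8.37911 / 1.116 = 7.50816 years.

7.5082 years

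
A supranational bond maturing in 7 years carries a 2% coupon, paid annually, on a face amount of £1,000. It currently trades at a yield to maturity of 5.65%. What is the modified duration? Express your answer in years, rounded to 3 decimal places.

6.192 years

Periodic yield y = 0.0565. First find Macaulay duration:
  t   CF        PV=CF/(1+0.0565)^t    t·PV
  1        20.00        18.9304        18.9304
  2        20.00        17.9181        35.8361
  3        20.00        16.9598        50.8795
  4        20.00        16.0528        64.2114
  5        20.00        15.1944        75.9718
  6        20.00        14.3818        86.2907
  7     1,020.00       694.2464     4,859.7251
  Σ                    793.6838     5,191.8451
P = 793.6838; Macaulay duration = 5,191.8451 / 793.6838 = 6.54145 years.
Modified duration = D_Mac / (1 + y) = 6.54145 / 1.0565 = 6.19163 years.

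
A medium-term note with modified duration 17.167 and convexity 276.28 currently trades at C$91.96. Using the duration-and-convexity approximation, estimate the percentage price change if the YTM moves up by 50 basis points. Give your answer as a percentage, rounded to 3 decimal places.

Duration effect: -D_mod·Δy = -17.167 × (+0.005) = -0.085835
Convexity effect: ½·C·(Δy)² = 0.5 × 276.28 × (0.005)² = +0.0034535
ΔP/P ≈ -0.085835 + 0.0034535 = -0.0823815
= -8.23815%.

-8.238%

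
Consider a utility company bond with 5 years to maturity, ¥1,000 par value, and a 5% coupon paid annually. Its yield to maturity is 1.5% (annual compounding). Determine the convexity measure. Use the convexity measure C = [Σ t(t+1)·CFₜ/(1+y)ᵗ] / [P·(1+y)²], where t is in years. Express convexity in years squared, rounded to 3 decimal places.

25.897

With y = 0.015:
  t   CF        PV=CF/(1+0.015)^t    t·PV        t(t+1)·PV
  1        50.00        49.2611        49.2611          98.5222
  2        50.00        48.5331        97.0662         291.1985
  3        50.00        47.8158       143.4475         573.7902
  4        50.00        47.1092       188.4368         942.1842
  5     1,050.00       974.6733     4,873.3667      29,240.2003
  Σ                  1,167.3926     5,351.5784      31,145.8954
P = 1,167.3926.
Convexity = Σ t(t+1)·PV / [P·(1+y)²] = 31,145.8954 / (1,167.3926 × 1.030225) = 25.89714.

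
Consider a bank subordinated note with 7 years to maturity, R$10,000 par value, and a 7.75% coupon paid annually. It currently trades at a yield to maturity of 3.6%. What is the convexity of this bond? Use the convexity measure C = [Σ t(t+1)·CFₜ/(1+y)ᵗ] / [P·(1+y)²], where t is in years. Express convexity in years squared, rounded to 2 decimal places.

With y = 0.036:
  t   CF        PV=CF/(1+0.036)^t    t·PV        t(t+1)·PV
  1       775.00       748.0695       748.0695       1,496.1390
  2       775.00       722.0748     1,444.1496       4,332.4488
  3       775.00       696.9834     2,090.9502       8,363.8008
  4       775.00       672.7639     2,691.0556      13,455.2780
  5       775.00       649.3860     3,246.9300      19,481.5802
  6       775.00       626.8205     3,760.9228      26,326.4597
  7    10,775.00     8,411.9947    58,883.9630     471,071.7038
  Σ                 12,528.0928    72,866.0407     544,527.4104
P = 12,528.0928.
Convexity = Σ t(t+1)·PV / [P·(1+y)²] = 544,527.4104 / (12,528.0928 × 1.073296) = 40.49629.

40.50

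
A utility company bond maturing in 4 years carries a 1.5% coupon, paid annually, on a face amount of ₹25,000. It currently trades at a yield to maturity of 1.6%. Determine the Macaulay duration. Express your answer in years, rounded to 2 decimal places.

3.91 years

Periodic yield y = 0.016. Discount each cash flow and weight by its year:
  t   CF        PV=CF/(1+0.016)^t    t·PV
  1       375.00       369.0945       369.0945
  2       375.00       363.2820       726.5640
  3       375.00       357.5610     1,072.6830
  4    25,375.00    23,813.9380    95,255.7521
  Σ                 24,903.8755    97,424.0936
Price P = Σ PV = 24,903.8755.
Macaulay duration = Σ(t·PV) / P = 97,424.0936 / 24,903.8755 = 3.91201 years.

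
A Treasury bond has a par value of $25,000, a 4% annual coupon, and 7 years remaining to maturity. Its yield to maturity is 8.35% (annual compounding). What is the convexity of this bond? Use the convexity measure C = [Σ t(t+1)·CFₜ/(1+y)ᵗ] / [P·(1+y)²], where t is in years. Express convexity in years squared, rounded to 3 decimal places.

39.835

With y = 0.0835:
  t   CF        PV=CF/(1+0.0835)^t    t·PV        t(t+1)·PV
  1     1,000.00       922.9349       922.9349       1,845.8699
  2     1,000.00       851.8089     1,703.6178       5,110.8533
  3     1,000.00       786.1642     2,358.4925       9,433.9702
  4     1,000.00       725.5784     2,902.3135      14,511.5677
  5     1,000.00       669.6616     3,348.3082      20,089.8492
  6     1,000.00       618.0541     3,708.3247      25,958.2731
  7    26,000.00    14,831.0172   103,817.1204     830,536.9628
  Σ                 19,405.2193   118,761.1121     907,487.3462
P = 19,405.2193.
Convexity = Σ t(t+1)·PV / [P·(1+y)²] = 907,487.3462 / (19,405.2193 × 1.173972) = 39.83494.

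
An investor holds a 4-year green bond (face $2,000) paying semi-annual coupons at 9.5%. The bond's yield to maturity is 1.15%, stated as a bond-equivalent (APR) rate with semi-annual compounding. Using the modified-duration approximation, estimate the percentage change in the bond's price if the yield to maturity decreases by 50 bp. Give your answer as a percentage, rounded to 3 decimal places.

+1.743%

Periodic yield y = 0.00575. Modified duration first:
  t   CF        PV=CF/(1+0.00575)^t    t·PV
  1        95.00        94.4569        94.4569
  2        95.00        93.9169       187.8337
  3        95.00        93.3799       280.1397
  4        95.00        92.8461       371.3842
  5        95.00        92.3152       461.5762
  6        95.00        91.7875       550.7248
  7        95.00        91.2627       638.8389
  8     2,095.00     2,001.0765    16,008.6122
  Σ                  2,651.0416    18,593.5666
P = 2,651.0416; D_Mac = 7.01368 half-year periods = 3.50684 yrs; D_mod = 3.50684/(1+0.00575) = 3.48679 yrs.
ΔP/P ≈ -D_mod · Δy = -3.48679 × (-0.005) = +0.017434 = +1.7434%.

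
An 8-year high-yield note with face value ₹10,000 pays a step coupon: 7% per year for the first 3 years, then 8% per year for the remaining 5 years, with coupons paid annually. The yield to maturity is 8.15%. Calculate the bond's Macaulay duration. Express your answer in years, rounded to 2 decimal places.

6.31 years

Periodic yield y = 0.0815. Discount each cash flow and weight by its year:
  t   CF        PV=CF/(1+0.0815)^t    t·PV
  1       700.00       647.2492       647.2492
  2       700.00       598.4736     1,196.9472
  3       700.00       553.3736     1,660.1209
  4       800.00       584.7684     2,339.0736
  5       800.00       540.7012     2,703.5062
  6       800.00       499.9549     2,999.7295
  7       800.00       462.2792     3,235.9542
  8    10,800.00     5,770.4750    46,163.8002
  Σ                  9,657.2752    60,946.3809
Price P = Σ PV = 9,657.2752.
Macaulay duration = Σ(t·PV) / P = 60,946.3809 / 9,657.2752 = 6.31093 years.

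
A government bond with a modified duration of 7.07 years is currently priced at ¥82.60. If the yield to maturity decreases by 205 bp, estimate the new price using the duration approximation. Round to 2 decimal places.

¥94.57

Duration approximation: ΔP/P ≈ -D_mod · Δy = -7.07 × (-0.0205) = +0.144935.
New price ≈ 82.60 × (1 + 0.144935) = 94.571631.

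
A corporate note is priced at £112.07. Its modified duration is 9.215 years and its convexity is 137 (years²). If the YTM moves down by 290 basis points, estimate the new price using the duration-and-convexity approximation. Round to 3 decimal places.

£148.475

Duration effect: -D_mod·Δy = -9.215 × (-0.029) = +0.267235
Convexity effect: ½·C·(Δy)² = 0.5 × 137 × (-0.029)² = +0.0576085
ΔP/P ≈ +0.267235 + 0.0576085 = +0.3248435
New price ≈ 112.07 × (1 + 0.3248435) = 148.475211045.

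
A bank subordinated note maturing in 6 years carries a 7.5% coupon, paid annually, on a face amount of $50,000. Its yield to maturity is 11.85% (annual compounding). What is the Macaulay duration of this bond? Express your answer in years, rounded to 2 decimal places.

4.93 years

Periodic yield y = 0.1185. Discount each cash flow and weight by its year:
  t   CF        PV=CF/(1+0.1185)^t    t·PV
  1     3,750.00     3,352.7045     3,352.7045
  2     3,750.00     2,997.5007     5,995.0014
  3     3,750.00     2,679.9291     8,039.7873
  4     3,750.00     2,396.0028     9,584.0110
  5     3,750.00     2,142.1571    10,710.7857
  6    53,750.00    27,451.2761   164,707.6566
  Σ                 41,019.5703   202,389.9465
Price P = Σ PV = 41,019.5703.
Macaulay duration = Σ(t·PV) / P = 202,389.9465 / 41,019.5703 = 4.93399 years.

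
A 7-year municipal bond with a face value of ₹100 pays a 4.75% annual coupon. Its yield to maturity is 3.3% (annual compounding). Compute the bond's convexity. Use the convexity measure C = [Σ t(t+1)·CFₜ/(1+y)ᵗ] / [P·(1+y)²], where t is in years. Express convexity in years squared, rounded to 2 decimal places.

44.13

With y = 0.033:
  t   CF        PV=CF/(1+0.033)^t    t·PV        t(t+1)·PV
  1         4.75         4.5983         4.5983           9.1965
  2         4.75         4.4514         8.9027          26.7082
  3         4.75         4.3092        12.9275          51.7099
  4         4.75         4.1715        16.6860          83.4300
  5         4.75         4.0382        20.1912         121.1472
  6         4.75         3.9092        23.4554         164.1878
  7       104.75        83.4549       584.1842       4,673.4738
  Σ                    108.9326       670.9453       5,129.8534
P = 108.9326.
Convexity = Σ t(t+1)·PV / [P·(1+y)²] = 5,129.8534 / (108.9326 × 1.067089) = 44.13125.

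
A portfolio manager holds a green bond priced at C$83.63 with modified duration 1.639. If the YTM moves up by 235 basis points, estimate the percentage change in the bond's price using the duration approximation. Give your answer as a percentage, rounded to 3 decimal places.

Duration approximation: ΔP/P ≈ -D_mod · Δy = -1.639 × (+0.0235) = -0.0385165.
As a percentage: -3.85165%.

-3.852%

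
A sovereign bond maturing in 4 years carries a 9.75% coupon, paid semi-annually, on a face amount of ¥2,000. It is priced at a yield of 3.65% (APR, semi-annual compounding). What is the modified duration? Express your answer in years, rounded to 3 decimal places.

Periodic yield y = 0.01825. First find Macaulay duration:
  t   CF        PV=CF/(1+0.01825)^t    t·PV
  1        97.50        95.7525        95.7525
  2        97.50        94.0364       188.0727
  3        97.50        92.3509       277.0528
  4        97.50        90.6958       362.7830
  5        97.50        89.0702       445.3511
  6        97.50        87.4738       524.8429
  7        97.50        85.9060       601.3423
  8     2,097.50     1,814.9582    14,519.6653
  Σ                  2,450.2438    17,014.8627
P = 2,450.2438; Macaulay duration = 17,014.8627 / 2,450.2438 = 6.94415 half-year periods = 3.47208 years.
Modified duration = D_Mac / (1 + y) = 3.47208 / 1.01825 = 3.40985 years.

3.410 years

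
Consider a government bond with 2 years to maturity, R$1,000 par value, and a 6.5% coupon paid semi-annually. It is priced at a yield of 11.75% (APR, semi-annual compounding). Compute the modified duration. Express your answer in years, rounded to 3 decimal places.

1.797 years

Periodic yield y = 0.05875. First find Macaulay duration:
  t   CF        PV=CF/(1+0.05875)^t    t·PV
  1        32.50        30.6966        30.6966
  2        32.50        28.9932        57.9864
  3        32.50        27.3844        82.1532
  4     1,032.50       821.7058     3,286.8233
  Σ                    908.7800     3,457.6595
P = 908.7800; Macaulay duration = 3,457.6595 / 908.7800 = 3.80473 half-year periods = 1.90236 years.
Modified duration = D_Mac / (1 + y) = 1.90236 / 1.05875 = 1.79680 years.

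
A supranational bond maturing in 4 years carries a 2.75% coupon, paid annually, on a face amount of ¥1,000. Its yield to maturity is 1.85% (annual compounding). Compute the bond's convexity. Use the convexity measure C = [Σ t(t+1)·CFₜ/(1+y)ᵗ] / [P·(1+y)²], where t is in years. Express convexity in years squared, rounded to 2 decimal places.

18.29

With y = 0.0185:
  t   CF        PV=CF/(1+0.0185)^t    t·PV        t(t+1)·PV
  1        27.50        27.0005        27.0005          54.0010
  2        27.50        26.5101        53.0201         159.0603
  3        27.50        26.0285        78.0856         312.3423
  4     1,027.50       954.8556     3,819.4224      19,097.1119
  Σ                  1,034.3947     3,977.5286      19,622.5155
P = 1,034.3947.
Convexity = Σ t(t+1)·PV / [P·(1+y)²] = 19,622.5155 / (1,034.3947 × 1.037342) = 18.28716.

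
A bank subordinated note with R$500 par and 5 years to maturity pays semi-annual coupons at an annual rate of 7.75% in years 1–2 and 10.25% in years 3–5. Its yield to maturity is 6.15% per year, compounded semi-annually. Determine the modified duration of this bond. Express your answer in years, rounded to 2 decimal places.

Periodic yield y = 0.03075. First find Macaulay duration:
  t   CF        PV=CF/(1+0.03075)^t    t·PV
  1       19.375        18.7970        18.7970
  2       19.375        18.2362        36.4725
  3       19.375        17.6922        53.0766
  4       19.375        17.1644        68.6576
  5       25.625        22.0240       110.1202
  6       25.625        21.3670       128.2021
  7       25.625        20.7296       145.1070
  8       25.625        20.1112       160.8893
  9       25.625        19.5112       175.6007
  10     525.625       388.2778     3,882.7782
  Σ                    563.9106     4,779.7011
P = 563.9106; Macaulay duration = 4,779.7011 / 563.9106 = 8.47599 half-year periods = 4.23800 years.
Modified duration = D_Mac / (1 + y) = 4.23800 / 1.03075 = 4.11156 years.

4.11 years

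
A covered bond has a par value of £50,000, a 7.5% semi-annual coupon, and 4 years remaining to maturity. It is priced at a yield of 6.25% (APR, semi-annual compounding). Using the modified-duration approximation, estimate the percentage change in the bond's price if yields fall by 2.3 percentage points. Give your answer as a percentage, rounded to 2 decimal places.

Periodic yield y = 0.03125. Modified duration first:
  t   CF        PV=CF/(1+0.03125)^t    t·PV
  1     1,875.00     1,818.1818     1,818.1818
  2     1,875.00     1,763.0854     3,526.1708
  3     1,875.00     1,709.6586     5,128.9757
  4     1,875.00     1,657.8507     6,631.4029
  5     1,875.00     1,607.6128     8,038.0642
  6     1,875.00     1,558.8973     9,353.3838
  7     1,875.00     1,511.6580    10,581.6059
  8    51,875.00    40,555.1878   324,441.5027
  Σ                 52,182.1325   369,519.2878
P = 52,182.1325; D_Mac = 7.08134 half-year periods = 3.54067 yrs; D_mod = 3.54067/(1+0.03125) = 3.43338 yrs.
ΔP/P ≈ -D_mod · Δy = -3.43338 × (-0.023) = +0.078968 = +7.8968%.

+7.90%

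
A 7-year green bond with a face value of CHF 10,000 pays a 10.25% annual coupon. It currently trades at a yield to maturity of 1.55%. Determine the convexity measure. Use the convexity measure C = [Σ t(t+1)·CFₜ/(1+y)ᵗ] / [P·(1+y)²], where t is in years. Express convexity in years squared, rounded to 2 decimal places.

With y = 0.0155:
  t   CF        PV=CF/(1+0.0155)^t    t·PV        t(t+1)·PV
  1     1,025.00     1,009.3550     1,009.3550       2,018.7100
  2     1,025.00       993.9488     1,987.8976       5,963.6927
  3     1,025.00       978.7777     2,936.3332      11,745.3328
  4     1,025.00       963.8382     3,855.3530      19,276.7649
  5     1,025.00       949.1268     4,745.6339      28,473.8034
  6     1,025.00       934.6399     5,607.8392      39,254.8741
  7    11,025.00     9,899.6332    69,297.4325     554,379.4598
  Σ                 15,729.3196    89,439.8443     661,112.6378
P = 15,729.3196.
Convexity = Σ t(t+1)·PV / [P·(1+y)²] = 661,112.6378 / (15,729.3196 × 1.031240) = 40.75732.

40.76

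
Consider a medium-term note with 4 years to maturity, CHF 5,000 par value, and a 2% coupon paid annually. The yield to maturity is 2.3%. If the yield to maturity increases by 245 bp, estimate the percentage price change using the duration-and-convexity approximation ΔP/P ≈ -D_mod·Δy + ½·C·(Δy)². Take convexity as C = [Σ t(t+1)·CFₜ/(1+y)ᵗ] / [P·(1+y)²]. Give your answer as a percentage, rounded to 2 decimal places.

With y = 0.023:
  t   CF        PV=CF/(1+0.023)^t    t·PV        t(t+1)·PV
  1       100.00        97.7517        97.7517         195.5034
  2       100.00        95.5540       191.1079         573.3238
  3       100.00        93.4056       280.2169       1,120.8677
  4     5,100.00     4,656.5861    18,626.3446      93,131.7228
  Σ                  4,943.2975    19,195.4211      95,021.4177
P = 4,943.2975; D_Mac = 3.88312 yrs; D_mod = 3.79582 yrs; C = 18.36765.
Duration effect: -3.79582 × (+0.0245) = -0.092998
Convexity effect: 0.5 × 18.36765 × (0.0245)² = +0.0055126
ΔP/P ≈ -0.092998 + 0.0055126 = -0.087485 = -8.7485%.

-8.75%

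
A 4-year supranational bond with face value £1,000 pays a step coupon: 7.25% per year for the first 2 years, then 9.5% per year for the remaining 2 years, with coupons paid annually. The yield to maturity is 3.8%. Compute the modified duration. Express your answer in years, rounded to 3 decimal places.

3.499 years

Periodic yield y = 0.038. First find Macaulay duration:
  t   CF        PV=CF/(1+0.038)^t    t·PV
  1        72.50        69.8459        69.8459
  2        72.50        67.2889       134.5778
  3        95.00        84.9438       254.8313
  4     1,095.00       943.2454     3,772.9817
  Σ                  1,165.3239     4,232.2366
P = 1,165.3239; Macaulay duration = 4,232.2366 / 1,165.3239 = 3.63181 years.
Modified duration = D_Mac / (1 + y) = 3.63181 / 1.038 = 3.49885 years.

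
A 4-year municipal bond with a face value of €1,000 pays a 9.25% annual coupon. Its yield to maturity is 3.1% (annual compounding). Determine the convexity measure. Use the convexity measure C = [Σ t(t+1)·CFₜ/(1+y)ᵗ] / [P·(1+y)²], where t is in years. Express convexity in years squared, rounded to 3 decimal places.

With y = 0.031:
  t   CF        PV=CF/(1+0.031)^t    t·PV        t(t+1)·PV
  1        92.50        89.7187        89.7187         179.4374
  2        92.50        87.0211       174.0421         522.1264
  3        92.50        84.4045       253.2136       1,012.8543
  4     1,092.50       966.9116     3,867.6465      19,338.2326
  Σ                  1,228.0559     4,384.6210      21,052.6508
P = 1,228.0559.
Convexity = Σ t(t+1)·PV / [P·(1+y)²] = 21,052.6508 / (1,228.0559 × 1.062961) = 16.12766.

16.128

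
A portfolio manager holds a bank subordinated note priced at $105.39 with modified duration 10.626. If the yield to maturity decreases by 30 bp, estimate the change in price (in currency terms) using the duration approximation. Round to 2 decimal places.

+$3.36

Duration approximation: ΔP/P ≈ -D_mod · Δy = -10.626 × (-0.003) = +0.031878.
ΔP ≈ 105.39 × (+0.031878) = +3.35962242.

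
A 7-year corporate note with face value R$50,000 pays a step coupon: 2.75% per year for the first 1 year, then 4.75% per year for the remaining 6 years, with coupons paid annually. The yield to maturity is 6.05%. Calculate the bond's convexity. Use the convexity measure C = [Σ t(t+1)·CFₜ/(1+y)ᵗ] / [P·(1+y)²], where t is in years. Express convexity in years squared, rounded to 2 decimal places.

With y = 0.0605:
  t   CF        PV=CF/(1+0.0605)^t    t·PV        t(t+1)·PV
  1     1,375.00     1,296.5582     1,296.5582       2,593.1165
  2     2,375.00     2,111.7489     4,223.4977      12,670.4932
  3     2,375.00     1,991.2766     5,973.8299      23,895.3195
  4     2,375.00     1,877.6772     7,510.7086      37,553.5431
  5     2,375.00     1,770.5584     8,852.7919      53,116.7512
  6     2,375.00     1,669.5506    10,017.3034      70,121.1237
  7    52,375.00    34,717.5705   243,022.9935   1,944,183.9476
  Σ                 45,434.9403   280,897.6832   2,144,134.2948
P = 45,434.9403.
Convexity = Σ t(t+1)·PV / [P·(1+y)²] = 2,144,134.2948 / (45,434.9403 × 1.124660) = 41.96050.

41.96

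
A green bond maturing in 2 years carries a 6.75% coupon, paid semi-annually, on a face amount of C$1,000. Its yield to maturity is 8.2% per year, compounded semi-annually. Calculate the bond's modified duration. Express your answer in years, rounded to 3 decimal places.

1.828 years

Periodic yield y = 0.041. First find Macaulay duration:
  t   CF        PV=CF/(1+0.041)^t    t·PV
  1        33.75        32.4207        32.4207
  2        33.75        31.1439        62.2877
  3        33.75        29.9172        89.7517
  4     1,033.75       880.2633     3,521.0533
  Σ                    973.7452     3,705.5135
P = 973.7452; Macaulay duration = 3,705.5135 / 973.7452 = 3.80542 half-year periods = 1.90271 years.
Modified duration = D_Mac / (1 + y) = 1.90271 / 1.041 = 1.82777 years.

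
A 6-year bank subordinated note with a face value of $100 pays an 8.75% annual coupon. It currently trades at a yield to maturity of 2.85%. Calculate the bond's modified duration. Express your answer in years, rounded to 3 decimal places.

4.929 years

Periodic yield y = 0.0285. First find Macaulay duration:
  t   CF        PV=CF/(1+0.0285)^t    t·PV
  1         8.75         8.5075         8.5075
  2         8.75         8.2718        16.5436
  3         8.75         8.0426        24.1277
  4         8.75         7.8197        31.2789
  5         8.75         7.6030        38.0151
  6       108.75        91.8763       551.2578
  Σ                    132.1209       669.7306
P = 132.1209; Macaulay duration = 669.7306 / 132.1209 = 5.06907 years.
Modified duration = D_Mac / (1 + y) = 5.06907 / 1.0285 = 4.92861 years.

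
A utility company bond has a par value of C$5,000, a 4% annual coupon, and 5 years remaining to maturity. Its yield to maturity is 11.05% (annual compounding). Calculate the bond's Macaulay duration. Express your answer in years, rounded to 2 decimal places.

4.56 years

Periodic yield y = 0.1105. Discount each cash flow and weight by its year:
  t   CF        PV=CF/(1+0.1105)^t    t·PV
  1       200.00       180.0991       180.0991
  2       200.00       162.1783       324.3567
  3       200.00       146.0408       438.1225
  4       200.00       131.5091       526.0363
  5     5,200.00     3,079.0060    15,395.0298
  Σ                  3,698.8333    16,863.6444
Price P = Σ PV = 3,698.8333.
Macaulay duration = Σ(t·PV) / P = 16,863.6444 / 3,698.8333 = 4.55918 years.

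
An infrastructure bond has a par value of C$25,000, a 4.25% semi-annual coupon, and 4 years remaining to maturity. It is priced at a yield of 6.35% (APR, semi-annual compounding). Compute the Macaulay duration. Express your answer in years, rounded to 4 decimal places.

Periodic yield y = 0.03175. Discount each cash flow and weight by its period:
  t   CF        PV=CF/(1+0.03175)^t    t·PV
  1       531.25       514.9019       514.9019
  2       531.25       499.0568       998.1136
  3       531.25       483.6994     1,451.0981
  4       531.25       468.8145     1,875.2580
  5       531.25       454.3877     2,271.9384
  6       531.25       440.4048     2,642.4290
  7       531.25       426.8523     2,987.9659
  8    25,531.25    19,882.7411   159,061.9289
  Σ                 23,170.8584   171,803.6339
Price P = Σ PV = 23,170.8584.
Macaulay duration = Σ(t·PV) / P = 171,803.6339 / 23,170.8584 = 7.41464 half-year periods.
In years: 7.41464 / 2 = 3.70732 years.

3.7073 years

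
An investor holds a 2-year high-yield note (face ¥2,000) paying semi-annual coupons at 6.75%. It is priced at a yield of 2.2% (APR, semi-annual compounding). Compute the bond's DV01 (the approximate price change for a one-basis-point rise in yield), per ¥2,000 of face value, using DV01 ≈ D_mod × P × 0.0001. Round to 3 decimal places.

Periodic yield y = 0.011.
  t   CF        PV=CF/(1+0.011)^t    t·PV
  1        67.50        66.7656        66.7656
  2        67.50        66.0391       132.0783
  3        67.50        65.3206       195.9619
  4     2,067.50     1,978.9777     7,915.9107
  Σ                  2,177.1030     8,310.7165
P = 2,177.1030; D_Mac = 3.81733 half-year periods = 1.90866 yrs; D_mod = 1.88790 yrs.
DV01 ≈ 1.88790 × 2,177.1030 × 0.0001 = 0.411015.

¥0.411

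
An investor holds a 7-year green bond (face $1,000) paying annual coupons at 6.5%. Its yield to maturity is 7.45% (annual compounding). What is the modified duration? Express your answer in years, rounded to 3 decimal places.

Periodic yield y = 0.0745. First find Macaulay duration:
  t   CF        PV=CF/(1+0.0745)^t    t·PV
  1        65.00        60.4933        60.4933
  2        65.00        56.2990       112.5980
  3        65.00        52.3955       157.1865
  4        65.00        48.7627       195.0508
  5        65.00        45.3818       226.9088
  6        65.00        42.2352       253.4114
  7     1,065.00       644.0279     4,508.1952
  Σ                    949.5953     5,513.8438
P = 949.5953; Macaulay duration = 5,513.8438 / 949.5953 = 5.80652 years.
Modified duration = D_Mac / (1 + y) = 5.80652 / 1.0745 = 5.40393 years.

5.404 years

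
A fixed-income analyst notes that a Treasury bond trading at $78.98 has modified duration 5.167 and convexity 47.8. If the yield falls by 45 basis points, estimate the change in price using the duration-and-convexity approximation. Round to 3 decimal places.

+$1.875

Duration effect: -D_mod·Δy = -5.167 × (-0.0045) = +0.0232515
Convexity effect: ½·C·(Δy)² = 0.5 × 47.8 × (-0.0045)² = +0.000483975
ΔP/P ≈ +0.0232515 + 0.000483975 = +0.023735475
ΔP ≈ 78.98 × (+0.023735475) = +1.8746278155.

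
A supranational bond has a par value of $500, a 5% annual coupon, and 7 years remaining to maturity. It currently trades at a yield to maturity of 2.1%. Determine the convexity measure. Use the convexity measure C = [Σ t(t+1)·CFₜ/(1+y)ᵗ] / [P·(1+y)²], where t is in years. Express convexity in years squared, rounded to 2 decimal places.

45.19

With y = 0.021:
  t   CF        PV=CF/(1+0.021)^t    t·PV        t(t+1)·PV
  1        25.00        24.4858        24.4858          48.9716
  2        25.00        23.9822        47.9643         143.8930
  3        25.00        23.4889        70.4667         281.8669
  4        25.00        23.0058        92.0231         460.1157
  5        25.00        22.5326       112.6630         675.9780
  6        25.00        22.0691       132.4149         926.9042
  7       525.00       453.9198     3,177.4385      25,419.5077
  Σ                    593.4842     3,657.4563      27,957.2371
P = 593.4842.
Convexity = Σ t(t+1)·PV / [P·(1+y)²] = 27,957.2371 / (593.4842 × 1.042441) = 45.18909.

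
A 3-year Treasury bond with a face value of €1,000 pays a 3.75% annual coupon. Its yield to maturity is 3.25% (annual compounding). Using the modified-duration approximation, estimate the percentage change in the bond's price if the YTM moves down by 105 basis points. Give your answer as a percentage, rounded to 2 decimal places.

+2.94%

Periodic yield y = 0.0325. Modified duration first:
  t   CF        PV=CF/(1+0.0325)^t    t·PV
  1        37.50        36.3196        36.3196
  2        37.50        35.1764        70.3528
  3     1,037.50       942.5794     2,827.7381
  Σ                  1,014.0754     2,934.4104
P = 1,014.0754; D_Mac = 2.89368 yrs; D_mod = 2.89368/(1+0.0325) = 2.80260 yrs.
ΔP/P ≈ -D_mod · Δy = -2.80260 × (-0.0105) = +0.029427 = +2.9427%.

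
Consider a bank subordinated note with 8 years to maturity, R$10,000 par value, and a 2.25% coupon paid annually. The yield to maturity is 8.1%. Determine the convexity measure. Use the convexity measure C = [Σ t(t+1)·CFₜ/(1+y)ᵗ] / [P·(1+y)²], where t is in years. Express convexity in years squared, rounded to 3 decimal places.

53.991

With y = 0.081:
  t   CF        PV=CF/(1+0.081)^t    t·PV        t(t+1)·PV
  1       225.00       208.1406       208.1406         416.2812
  2       225.00       192.5445       385.0890       1,155.2670
  3       225.00       178.1170       534.3511       2,137.4043
  4       225.00       164.7706       659.0824       3,295.4121
  5       225.00       152.4242       762.1212       4,572.7273
  6       225.00       141.0030       846.0180       5,922.1260
  7       225.00       130.4376       913.0629       7,304.5033
  8    10,225.00     5,483.4990    43,867.9916     394,811.9248
  Σ                  6,650.9365    48,175.8569     419,615.6461
P = 6,650.9365.
Convexity = Σ t(t+1)·PV / [P·(1+y)²] = 419,615.6461 / (6,650.9365 × 1.168561) = 53.99052.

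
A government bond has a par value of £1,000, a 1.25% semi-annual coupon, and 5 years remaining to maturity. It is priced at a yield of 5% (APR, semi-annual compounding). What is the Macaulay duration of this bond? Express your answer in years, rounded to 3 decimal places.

Periodic yield y = 0.025. Discount each cash flow and weight by its period:
  t   CF        PV=CF/(1+0.025)^t    t·PV
  1         6.25         6.0976         6.0976
  2         6.25         5.9488        11.8977
  3         6.25         5.8037        17.4112
  4         6.25         5.6622        22.6488
  5         6.25         5.5241        27.6204
  6         6.25         5.3894        32.3361
  7         6.25         5.2579        36.8054
  8         6.25         5.1297        41.0373
  9         6.25         5.0046        45.0410
  10    1,006.25       786.0809     7,860.8089
  Σ                    835.8988     8,101.7044
Price P = Σ PV = 835.8988.
Macaulay duration = Σ(t·PV) / P = 8,101.7044 / 835.8988 = 9.69221 half-year periods.
In years: 9.69221 / 2 = 4.84610 years.

4.846 years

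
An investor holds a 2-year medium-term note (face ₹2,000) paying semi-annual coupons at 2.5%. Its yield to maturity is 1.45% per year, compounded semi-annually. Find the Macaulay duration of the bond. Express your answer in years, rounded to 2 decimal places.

Periodic yield y = 0.00725. Discount each cash flow and weight by its period:
  t   CF        PV=CF/(1+0.00725)^t    t·PV
  1        25.00        24.8201        24.8201
  2        25.00        24.6414        49.2828
  3        25.00        24.4640        73.3921
  4     2,025.00     1,967.3242     7,869.2966
  Σ                  2,041.2496     8,016.7916
Price P = Σ PV = 2,041.2496.
Macaulay duration = Σ(t·PV) / P = 8,016.7916 / 2,041.2496 = 3.92739 half-year periods.
In years: 3.92739 / 2 = 1.96370 years.

1.96 years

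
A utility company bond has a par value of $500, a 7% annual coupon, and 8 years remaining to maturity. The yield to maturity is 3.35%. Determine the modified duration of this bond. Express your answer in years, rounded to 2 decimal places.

6.37 years

Periodic yield y = 0.0335. First find Macaulay duration:
  t   CF        PV=CF/(1+0.0335)^t    t·PV
  1        35.00        33.8655        33.8655
  2        35.00        32.7678        65.5356
  3        35.00        31.7056        95.1169
  4        35.00        30.6779       122.7117
  5        35.00        29.6835       148.4177
  6        35.00        28.7214       172.3282
  7        35.00        27.7904       194.5327
  8       535.00       411.0266     3,288.2128
  Σ                    626.2388     4,120.7212
P = 626.2388; Macaulay duration = 4,120.7212 / 626.2388 = 6.58011 years.
Modified duration = D_Mac / (1 + y) = 6.58011 / 1.0335 = 6.36682 years.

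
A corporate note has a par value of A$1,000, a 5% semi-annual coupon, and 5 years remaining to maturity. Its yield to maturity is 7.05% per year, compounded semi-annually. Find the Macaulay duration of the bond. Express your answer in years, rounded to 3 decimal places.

4.457 years

Periodic yield y = 0.03525. Discount each cash flow and weight by its period:
  t   CF        PV=CF/(1+0.03525)^t    t·PV
  1        25.00        24.1488        24.1488
  2        25.00        23.3265        46.6530
  3        25.00        22.5322        67.5967
  4        25.00        21.7650        87.0601
  5        25.00        21.0239       105.1196
  6        25.00        20.3081       121.8484
  7        25.00        19.6166       137.3161
  8        25.00        18.9486       151.5891
  9        25.00        18.3034       164.7310
  10    1,025.00       724.8889     7,248.8894
  Σ                    914.8621     8,154.9522
Price P = Σ PV = 914.8621.
Macaulay duration = Σ(t·PV) / P = 8,154.9522 / 914.8621 = 8.91386 half-year periods.
In years: 8.91386 / 2 = 4.45693 years.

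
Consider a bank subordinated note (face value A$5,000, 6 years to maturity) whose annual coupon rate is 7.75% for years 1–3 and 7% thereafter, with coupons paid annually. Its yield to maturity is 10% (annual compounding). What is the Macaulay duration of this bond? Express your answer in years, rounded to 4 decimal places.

4.9614 years

Periodic yield y = 0.1. Discount each cash flow and weight by its year:
  t   CF        PV=CF/(1+0.1)^t    t·PV
  1       387.50       352.2727       352.2727
  2       387.50       320.2479       640.4959
  3       387.50       291.1345       873.4035
  4       350.00       239.0547       956.2188
  5       350.00       217.3225     1,086.6123
  6     5,350.00     3,019.9355    18,119.6132
  Σ                  4,439.9678    22,028.6164
Price P = Σ PV = 4,439.9678.
Macaulay duration = Σ(t·PV) / P = 22,028.6164 / 4,439.9678 = 4.96144 years.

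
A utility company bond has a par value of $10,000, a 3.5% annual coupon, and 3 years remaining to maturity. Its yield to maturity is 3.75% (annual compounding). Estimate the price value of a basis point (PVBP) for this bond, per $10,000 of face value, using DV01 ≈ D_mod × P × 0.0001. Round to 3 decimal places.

$2.775

Periodic yield y = 0.0375.
  t   CF        PV=CF/(1+0.0375)^t    t·PV
  1       350.00       337.3494       337.3494
  2       350.00       325.1560       650.3121
  3    10,350.00     9,267.7868    27,803.3603
  Σ                  9,930.2922    28,791.0218
P = 9,930.2922; D_Mac = 2.89931 yrs; D_mod = 2.79452 yrs.
DV01 ≈ 2.79452 × 9,930.2922 × 0.0001 = 2.775038.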